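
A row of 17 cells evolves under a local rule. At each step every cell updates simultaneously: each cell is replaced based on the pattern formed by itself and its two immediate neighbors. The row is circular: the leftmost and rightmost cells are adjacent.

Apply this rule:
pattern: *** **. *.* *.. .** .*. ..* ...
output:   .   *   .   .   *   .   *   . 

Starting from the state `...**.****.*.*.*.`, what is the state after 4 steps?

*.*...*.........*

step 1: ..***.*..*.......
step 2: .**.*...*........
step 3: ***....*.........
step 4: *.*...*.........*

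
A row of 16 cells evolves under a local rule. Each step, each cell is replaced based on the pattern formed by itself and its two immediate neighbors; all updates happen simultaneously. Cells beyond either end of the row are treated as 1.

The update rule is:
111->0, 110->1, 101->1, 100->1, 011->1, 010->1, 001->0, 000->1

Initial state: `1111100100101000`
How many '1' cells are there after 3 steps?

7

0000110110111110
1110111111100011
0011100000111010
count of 1: 7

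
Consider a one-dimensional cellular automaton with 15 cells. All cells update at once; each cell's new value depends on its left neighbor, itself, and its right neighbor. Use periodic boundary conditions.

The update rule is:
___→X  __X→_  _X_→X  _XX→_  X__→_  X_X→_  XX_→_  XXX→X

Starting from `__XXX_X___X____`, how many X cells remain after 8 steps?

6

step 1: X__X__X_X_X_XXX
step 2: ___X__X_X_X__XX
step 3: _X_X__X_X_X____
step 4: _X_X__X_X_X_XXX
step 5: _X_X__X_X_X__X_
step 6: _X_X__X_X_X__X_  (fixed point — unchanged through step 8)
count of X: 6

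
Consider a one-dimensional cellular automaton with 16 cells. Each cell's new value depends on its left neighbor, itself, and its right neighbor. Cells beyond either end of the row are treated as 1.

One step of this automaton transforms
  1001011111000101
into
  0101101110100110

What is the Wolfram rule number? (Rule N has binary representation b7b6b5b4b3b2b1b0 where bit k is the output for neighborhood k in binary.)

position 6: 111 → 1  (bit 7 = 1)
position 0: 110 → 0  (bit 6 = 0)
position 4: 101 → 1  (bit 5 = 1)
position 1: 100 → 1  (bit 4 = 1)
position 5: 011 → 0  (bit 3 = 0)
position 3: 010 → 1  (bit 2 = 1)
position 2: 001 → 0  (bit 1 = 0)
position 11: 000 → 0  (bit 0 = 0)
bits b7..b0 = 10110100 = 180

180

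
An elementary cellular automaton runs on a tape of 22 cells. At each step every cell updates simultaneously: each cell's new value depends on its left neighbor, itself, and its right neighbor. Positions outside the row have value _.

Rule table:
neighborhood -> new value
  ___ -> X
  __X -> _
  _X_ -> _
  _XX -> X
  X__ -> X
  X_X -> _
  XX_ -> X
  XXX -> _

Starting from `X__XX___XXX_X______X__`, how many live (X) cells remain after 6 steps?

13

_X_XXXX_X_X__XXXXX__XX
___X__X____X_X___XX_XX
XX__X__XXX____XX_XX_XX
XXX__X_X_XXXX_XX_XX_XX
X_XX_____X__X_XX_XX_XX
__XXXXXX__X___XX_XX_XX
count of X: 13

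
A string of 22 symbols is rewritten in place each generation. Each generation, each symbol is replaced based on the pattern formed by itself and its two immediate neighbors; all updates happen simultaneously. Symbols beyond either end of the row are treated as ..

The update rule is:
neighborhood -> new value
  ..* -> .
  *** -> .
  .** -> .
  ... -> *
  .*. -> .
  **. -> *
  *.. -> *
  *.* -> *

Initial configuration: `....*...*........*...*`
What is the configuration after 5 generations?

***..**..*******..**..
..**..**.......**..***
*..**..*******..**...*
.*..**.......**..***..
..*..*******..**...***

..*..*******..**...***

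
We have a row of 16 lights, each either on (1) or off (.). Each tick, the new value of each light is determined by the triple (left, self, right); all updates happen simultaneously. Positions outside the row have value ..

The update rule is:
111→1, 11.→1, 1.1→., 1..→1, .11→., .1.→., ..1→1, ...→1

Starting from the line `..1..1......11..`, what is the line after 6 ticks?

.11..1..1..11111

tick 1: 11.11.111111.111
tick 2: .1..1..11111..11
tick 3: 1.11.11.111111.1
tick 4: ...1..1..11111..
tick 5: 111.11.11.111111
tick 6: .11..1..1..11111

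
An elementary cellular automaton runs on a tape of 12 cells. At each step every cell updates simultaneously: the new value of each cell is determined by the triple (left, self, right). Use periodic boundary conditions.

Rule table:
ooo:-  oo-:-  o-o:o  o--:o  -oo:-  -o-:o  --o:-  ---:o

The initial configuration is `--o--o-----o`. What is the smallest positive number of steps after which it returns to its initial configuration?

24

o-oo-ooooo-o
-o--o-----o-
-oo-ooooo-oo
o--o-----o--
oo-ooooo-oo-
--o-----o--o
o-ooooo-oo-o
-o-----o--o-
-ooooo-oo-oo
o-----o--o--
ooooo-oo-oo-
-----o--o--o
oooo-oo-oo-o
----o--o--o-
ooo-oo-oo-oo
---o--o--o--
oo-oo-oo-ooo
--o--o--o---
o-oo-oo-oooo
-o--o--o----
-oo-oo-ooooo
o--o--o-----
oo-oo-ooooo-
--o--o-----o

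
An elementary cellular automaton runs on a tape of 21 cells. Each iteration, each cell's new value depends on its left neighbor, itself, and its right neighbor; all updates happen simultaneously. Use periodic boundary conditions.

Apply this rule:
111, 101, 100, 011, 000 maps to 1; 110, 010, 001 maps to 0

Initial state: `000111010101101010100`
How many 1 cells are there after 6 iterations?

13

110110101011010101011
101101010110101010111
011010101101010101111
110101011010101011110
101010110101010111101
010101101010101111011
count of 1: 13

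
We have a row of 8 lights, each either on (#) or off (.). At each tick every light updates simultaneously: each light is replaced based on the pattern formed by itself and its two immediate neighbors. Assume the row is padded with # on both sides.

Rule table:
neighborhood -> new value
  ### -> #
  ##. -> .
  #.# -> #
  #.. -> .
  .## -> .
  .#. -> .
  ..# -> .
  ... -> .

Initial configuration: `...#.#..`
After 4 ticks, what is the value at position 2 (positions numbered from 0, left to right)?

....#...
........
........  (fixed point — unchanged through tick 4)
position 2 holds .

.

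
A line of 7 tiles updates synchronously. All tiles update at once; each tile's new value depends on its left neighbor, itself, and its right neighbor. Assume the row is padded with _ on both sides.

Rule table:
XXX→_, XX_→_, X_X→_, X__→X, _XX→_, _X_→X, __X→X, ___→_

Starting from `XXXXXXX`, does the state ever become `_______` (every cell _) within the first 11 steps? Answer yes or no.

yes

_______
all cells are _ at step 1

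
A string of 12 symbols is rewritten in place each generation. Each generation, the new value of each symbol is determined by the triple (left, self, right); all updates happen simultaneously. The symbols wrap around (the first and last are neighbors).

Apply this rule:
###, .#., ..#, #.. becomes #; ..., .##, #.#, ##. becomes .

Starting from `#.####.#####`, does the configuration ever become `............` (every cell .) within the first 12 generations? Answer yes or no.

generation 1: ...##...####
generation 2: #.#..#.#.##.
generation 3: #.####.#....
generation 4: #..##..##..#
generation 5: .##..##..##.
generation 6: #..##..##..#  (repeats generation 4; period 2)
generation 12: #..##..##..#
generation 12 is #..##..##..#, still not uniform .

no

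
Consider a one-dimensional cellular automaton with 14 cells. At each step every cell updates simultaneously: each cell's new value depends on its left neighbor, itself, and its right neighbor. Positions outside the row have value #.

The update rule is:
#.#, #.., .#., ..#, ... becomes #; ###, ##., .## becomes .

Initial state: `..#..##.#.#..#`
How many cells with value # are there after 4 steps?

3

#####..######.
.....##......#
#####..######.  (repeats step 1; period 2)
step 4: .....##......#
count of #: 3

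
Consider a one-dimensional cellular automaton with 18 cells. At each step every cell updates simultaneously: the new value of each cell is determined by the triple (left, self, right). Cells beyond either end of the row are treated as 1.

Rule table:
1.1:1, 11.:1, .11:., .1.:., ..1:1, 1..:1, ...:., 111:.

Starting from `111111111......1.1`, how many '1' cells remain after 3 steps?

........11....1.1.
1......1.11..1.1.1
11....1.1.111.1.1.
count of 1: 9

9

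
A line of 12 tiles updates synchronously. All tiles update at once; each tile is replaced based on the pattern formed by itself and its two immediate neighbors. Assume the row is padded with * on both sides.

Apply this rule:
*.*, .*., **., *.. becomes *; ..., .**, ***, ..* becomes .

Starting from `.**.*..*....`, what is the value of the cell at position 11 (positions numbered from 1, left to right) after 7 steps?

step 1: *.****.**...
step 2: **...**.**..
step 3: .**...**.**.
step 4: *.**...**.**
step 5: **.**...**..
step 6: .**.**...**.
step 7: *.**.**...**
position 11 holds *

*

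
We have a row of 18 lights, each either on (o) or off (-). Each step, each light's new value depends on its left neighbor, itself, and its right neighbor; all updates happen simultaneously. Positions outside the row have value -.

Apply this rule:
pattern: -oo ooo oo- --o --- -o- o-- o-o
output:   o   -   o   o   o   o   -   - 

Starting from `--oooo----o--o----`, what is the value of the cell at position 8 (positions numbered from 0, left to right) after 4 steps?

-

ooo--o-oooo-oo-ooo
o-o-oo-o--o-oo-o-o
o-o-oo-o-oo-oo-o-o
o-o-oo-o-oo-oo-o-o
position 8 holds -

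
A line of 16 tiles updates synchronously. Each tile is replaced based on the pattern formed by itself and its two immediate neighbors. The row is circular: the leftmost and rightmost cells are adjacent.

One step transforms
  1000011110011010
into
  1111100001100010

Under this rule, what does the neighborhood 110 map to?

At position 8 the neighborhood is 110; the next row has 0 there.

0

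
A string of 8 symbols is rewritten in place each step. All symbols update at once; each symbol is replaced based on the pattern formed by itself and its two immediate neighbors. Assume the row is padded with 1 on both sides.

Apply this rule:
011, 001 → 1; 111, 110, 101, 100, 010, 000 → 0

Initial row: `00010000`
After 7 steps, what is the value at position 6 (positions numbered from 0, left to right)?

1

00100001
01000011
00000110
00001100
00011001
00110011
01100110
position 6 holds 1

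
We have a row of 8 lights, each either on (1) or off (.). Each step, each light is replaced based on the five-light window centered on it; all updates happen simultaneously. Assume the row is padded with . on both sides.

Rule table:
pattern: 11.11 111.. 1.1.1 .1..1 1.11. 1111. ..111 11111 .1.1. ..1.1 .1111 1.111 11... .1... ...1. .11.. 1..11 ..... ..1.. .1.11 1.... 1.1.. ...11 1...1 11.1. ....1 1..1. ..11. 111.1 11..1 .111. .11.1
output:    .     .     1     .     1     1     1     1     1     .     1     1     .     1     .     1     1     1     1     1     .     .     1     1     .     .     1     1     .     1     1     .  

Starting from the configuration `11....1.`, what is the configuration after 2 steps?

step 1: 11....11
step 2: 11...111

11...111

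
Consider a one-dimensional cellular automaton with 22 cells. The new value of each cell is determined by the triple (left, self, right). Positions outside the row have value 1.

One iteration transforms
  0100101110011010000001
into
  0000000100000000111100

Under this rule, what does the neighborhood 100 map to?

At position 2 the neighborhood is 100; the next row has 0 there.

0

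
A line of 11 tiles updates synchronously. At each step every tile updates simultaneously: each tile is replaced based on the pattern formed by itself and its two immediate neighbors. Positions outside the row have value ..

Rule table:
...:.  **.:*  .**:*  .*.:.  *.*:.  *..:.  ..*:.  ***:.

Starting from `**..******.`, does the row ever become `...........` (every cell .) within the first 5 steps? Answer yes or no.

no

**..*....*.
**.........
**.........  (fixed point — unchanged through step 5)
step 5 is **........., still not uniform .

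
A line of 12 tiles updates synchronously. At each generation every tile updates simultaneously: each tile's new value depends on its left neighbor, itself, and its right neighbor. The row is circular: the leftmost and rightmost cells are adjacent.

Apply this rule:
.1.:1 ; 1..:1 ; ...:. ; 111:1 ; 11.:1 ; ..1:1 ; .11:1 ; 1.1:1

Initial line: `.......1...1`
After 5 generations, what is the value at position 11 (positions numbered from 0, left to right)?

1

1.....111.11
11...1111111
111.11111111
111111111111
111111111111
position 11 holds 1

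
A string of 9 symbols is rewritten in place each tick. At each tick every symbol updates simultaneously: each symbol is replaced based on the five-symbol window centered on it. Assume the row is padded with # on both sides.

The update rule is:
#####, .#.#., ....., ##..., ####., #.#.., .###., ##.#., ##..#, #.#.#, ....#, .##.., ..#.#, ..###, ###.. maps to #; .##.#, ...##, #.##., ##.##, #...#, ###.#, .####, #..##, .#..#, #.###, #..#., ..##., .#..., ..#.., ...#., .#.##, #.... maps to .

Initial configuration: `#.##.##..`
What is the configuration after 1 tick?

......##.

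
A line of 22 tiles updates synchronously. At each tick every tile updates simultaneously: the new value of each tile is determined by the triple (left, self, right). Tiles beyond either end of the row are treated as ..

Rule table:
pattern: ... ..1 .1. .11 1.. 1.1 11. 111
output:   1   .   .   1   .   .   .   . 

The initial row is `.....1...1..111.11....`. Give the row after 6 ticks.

111111.1......111111..

tick 1: 1111...1....1...1..111
tick 2: 1....1...11...1....1..
tick 3: ..11...1.1..1...11...1
tick 4: 1.1..1........1.1..1..
tick 5: .......111111........1
tick 6: 111111.1......111111..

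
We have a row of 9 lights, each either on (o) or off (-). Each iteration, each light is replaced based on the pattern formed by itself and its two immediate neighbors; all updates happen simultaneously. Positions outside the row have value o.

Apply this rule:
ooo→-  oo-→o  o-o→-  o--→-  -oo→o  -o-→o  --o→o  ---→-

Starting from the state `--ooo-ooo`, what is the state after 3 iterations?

-oo-o-o-o

-oo-o-o--
-oo-o-o-o
-oo-o-o-o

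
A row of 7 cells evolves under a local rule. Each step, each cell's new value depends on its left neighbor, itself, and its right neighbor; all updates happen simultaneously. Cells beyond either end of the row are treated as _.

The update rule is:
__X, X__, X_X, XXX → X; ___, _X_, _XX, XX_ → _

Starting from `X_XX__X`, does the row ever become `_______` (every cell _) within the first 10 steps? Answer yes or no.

_X__XX_
X_XX__X  (repeats step 0; period 2)
step 10: X_XX__X
step 10 is X_XX__X, still not uniform _

no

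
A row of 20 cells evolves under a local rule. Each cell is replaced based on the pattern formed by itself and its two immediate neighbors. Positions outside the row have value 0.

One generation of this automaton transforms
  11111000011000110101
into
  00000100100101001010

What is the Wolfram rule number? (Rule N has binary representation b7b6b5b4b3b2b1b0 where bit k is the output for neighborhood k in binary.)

position 1: 111 → 0  (bit 7 = 0)
position 4: 110 → 0  (bit 6 = 0)
position 16: 101 → 1  (bit 5 = 1)
position 5: 100 → 1  (bit 4 = 1)
position 0: 011 → 0  (bit 3 = 0)
position 17: 010 → 0  (bit 2 = 0)
position 8: 001 → 1  (bit 1 = 1)
position 6: 000 → 0  (bit 0 = 0)
bits b7..b0 = 00110010 = 50

50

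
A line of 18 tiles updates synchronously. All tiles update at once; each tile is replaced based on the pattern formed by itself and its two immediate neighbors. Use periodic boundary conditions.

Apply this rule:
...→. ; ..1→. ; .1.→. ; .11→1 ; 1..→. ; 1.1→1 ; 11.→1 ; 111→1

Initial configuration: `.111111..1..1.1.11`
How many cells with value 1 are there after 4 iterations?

11

1111111......1.111
1111111.......1111
1111111.......1111  (fixed point — unchanged through iteration 4)
count of 1: 11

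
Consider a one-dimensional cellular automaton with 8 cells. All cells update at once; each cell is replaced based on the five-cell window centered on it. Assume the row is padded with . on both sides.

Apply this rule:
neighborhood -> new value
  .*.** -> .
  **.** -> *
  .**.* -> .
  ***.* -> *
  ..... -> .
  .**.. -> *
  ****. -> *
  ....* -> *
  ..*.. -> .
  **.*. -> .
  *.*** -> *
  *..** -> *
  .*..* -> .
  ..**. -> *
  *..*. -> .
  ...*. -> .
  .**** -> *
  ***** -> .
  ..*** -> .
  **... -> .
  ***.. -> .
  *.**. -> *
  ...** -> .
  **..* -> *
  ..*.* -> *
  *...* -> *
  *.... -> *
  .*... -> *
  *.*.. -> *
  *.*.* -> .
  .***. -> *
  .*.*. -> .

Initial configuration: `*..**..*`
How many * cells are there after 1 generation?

generation 1: ..****..
count of *: 4

4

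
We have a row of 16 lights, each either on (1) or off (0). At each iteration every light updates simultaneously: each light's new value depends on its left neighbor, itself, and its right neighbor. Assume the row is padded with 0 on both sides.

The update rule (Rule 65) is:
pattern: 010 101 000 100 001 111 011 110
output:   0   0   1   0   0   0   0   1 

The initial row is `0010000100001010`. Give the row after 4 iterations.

iteration 1: 1000110001100000
iteration 2: 0010010100101111
iteration 3: 1000000000000001
iteration 4: 0011111111111100

0011111111111100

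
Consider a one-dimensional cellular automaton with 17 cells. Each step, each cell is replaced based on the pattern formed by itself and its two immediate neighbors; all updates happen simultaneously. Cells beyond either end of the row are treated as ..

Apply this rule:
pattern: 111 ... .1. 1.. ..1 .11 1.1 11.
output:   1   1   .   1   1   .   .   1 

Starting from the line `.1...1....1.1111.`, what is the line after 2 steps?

1.111.1111...1111
...11..111111.111

...11..111111.111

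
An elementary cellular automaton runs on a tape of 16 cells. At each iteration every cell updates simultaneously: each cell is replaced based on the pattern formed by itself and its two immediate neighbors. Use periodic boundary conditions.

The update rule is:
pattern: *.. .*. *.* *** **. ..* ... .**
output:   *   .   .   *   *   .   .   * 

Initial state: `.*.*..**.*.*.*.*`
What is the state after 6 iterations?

....*.**........
......***.......
......****......
......*****.....
......******....
......*******...

......*******...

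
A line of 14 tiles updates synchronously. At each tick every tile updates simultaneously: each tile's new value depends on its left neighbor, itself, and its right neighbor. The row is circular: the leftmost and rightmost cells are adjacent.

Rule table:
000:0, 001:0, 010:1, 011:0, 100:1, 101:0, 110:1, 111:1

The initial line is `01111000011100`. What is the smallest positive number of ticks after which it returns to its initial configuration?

14

00111100001110
00011110000111
10001111000011
11000111100001
11100011110000
01110001111000
00111000111100
00011100011110
00001110001111
10000111000111
11000011100011
11100001110001
11110000111000
01111000011100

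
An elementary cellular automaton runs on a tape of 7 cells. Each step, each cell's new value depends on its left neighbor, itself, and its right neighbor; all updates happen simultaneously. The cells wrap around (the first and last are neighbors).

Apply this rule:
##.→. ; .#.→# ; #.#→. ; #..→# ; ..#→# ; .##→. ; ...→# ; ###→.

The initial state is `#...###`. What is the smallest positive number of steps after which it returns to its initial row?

2

.###...
#...###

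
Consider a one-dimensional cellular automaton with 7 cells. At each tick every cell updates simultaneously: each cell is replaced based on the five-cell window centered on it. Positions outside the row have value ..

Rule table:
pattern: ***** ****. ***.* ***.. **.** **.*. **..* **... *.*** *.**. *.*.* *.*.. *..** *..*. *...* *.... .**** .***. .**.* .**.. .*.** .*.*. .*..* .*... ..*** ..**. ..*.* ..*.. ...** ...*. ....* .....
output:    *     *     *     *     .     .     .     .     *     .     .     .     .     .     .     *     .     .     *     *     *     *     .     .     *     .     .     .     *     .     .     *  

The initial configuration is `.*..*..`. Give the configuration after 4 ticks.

tick 1: ......*
tick 2: ****...
tick 3: *.**.**
tick 4: .*.*..*

.*.*..*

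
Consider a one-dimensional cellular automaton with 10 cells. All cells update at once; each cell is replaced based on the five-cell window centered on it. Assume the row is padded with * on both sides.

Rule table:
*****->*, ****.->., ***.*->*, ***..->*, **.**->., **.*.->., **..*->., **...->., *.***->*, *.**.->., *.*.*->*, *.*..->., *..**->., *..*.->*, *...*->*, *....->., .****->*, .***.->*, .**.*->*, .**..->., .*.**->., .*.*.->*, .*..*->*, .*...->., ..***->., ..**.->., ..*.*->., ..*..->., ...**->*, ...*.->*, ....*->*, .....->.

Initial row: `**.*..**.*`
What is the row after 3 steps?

.*..*..*.*
..**.**..*
...*......

...*......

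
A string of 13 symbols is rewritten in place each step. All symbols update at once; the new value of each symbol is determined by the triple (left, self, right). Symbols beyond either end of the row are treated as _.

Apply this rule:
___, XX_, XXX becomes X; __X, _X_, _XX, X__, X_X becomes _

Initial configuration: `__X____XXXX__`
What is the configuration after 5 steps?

X__XXX_XXXXXX

X___XX__XXX_X
__X__X___XX__
X______X__X_X
__XXXX_______
X__XXX_XXXXXX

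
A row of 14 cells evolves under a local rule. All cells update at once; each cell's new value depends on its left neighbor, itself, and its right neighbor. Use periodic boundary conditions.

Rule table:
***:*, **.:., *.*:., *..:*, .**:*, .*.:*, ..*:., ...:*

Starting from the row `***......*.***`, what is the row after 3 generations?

.*.***.*.*.***

generation 1: **.*****.*.***
generation 2: *..****..*.***
generation 3: .*.***.*.*.***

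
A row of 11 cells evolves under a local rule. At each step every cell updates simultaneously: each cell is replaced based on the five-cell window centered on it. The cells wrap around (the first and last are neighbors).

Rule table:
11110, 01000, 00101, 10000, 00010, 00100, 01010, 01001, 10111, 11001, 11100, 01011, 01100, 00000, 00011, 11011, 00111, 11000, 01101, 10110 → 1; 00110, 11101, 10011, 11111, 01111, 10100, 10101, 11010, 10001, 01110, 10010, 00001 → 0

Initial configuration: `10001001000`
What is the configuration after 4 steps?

11001001010

11011101101
00110011111
10011010011
11001001010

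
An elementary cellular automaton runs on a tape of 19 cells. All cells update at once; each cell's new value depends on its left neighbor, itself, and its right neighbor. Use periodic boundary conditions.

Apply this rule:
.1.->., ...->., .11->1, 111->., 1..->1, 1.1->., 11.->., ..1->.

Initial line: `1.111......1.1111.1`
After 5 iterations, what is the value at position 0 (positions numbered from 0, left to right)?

.

iteration 1: ..1..1.......1....1
iteration 2: 1..1..1.......1....
iteration 3: .1..1..1.......1...
iteration 4: ..1..1..1.......1..
iteration 5: ...1..1..1.......1.
position 0 holds .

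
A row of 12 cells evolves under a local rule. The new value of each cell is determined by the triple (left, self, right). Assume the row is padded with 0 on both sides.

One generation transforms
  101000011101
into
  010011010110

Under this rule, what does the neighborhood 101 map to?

At position 1 the neighborhood is 101; the next row has 1 there.

1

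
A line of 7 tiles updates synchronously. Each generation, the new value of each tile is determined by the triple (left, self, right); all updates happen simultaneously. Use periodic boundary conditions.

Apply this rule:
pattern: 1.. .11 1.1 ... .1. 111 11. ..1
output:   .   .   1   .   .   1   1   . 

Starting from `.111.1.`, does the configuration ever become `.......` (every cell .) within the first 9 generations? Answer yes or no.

yes

..111..
...11..
....1..
.......
all cells are . at generation 4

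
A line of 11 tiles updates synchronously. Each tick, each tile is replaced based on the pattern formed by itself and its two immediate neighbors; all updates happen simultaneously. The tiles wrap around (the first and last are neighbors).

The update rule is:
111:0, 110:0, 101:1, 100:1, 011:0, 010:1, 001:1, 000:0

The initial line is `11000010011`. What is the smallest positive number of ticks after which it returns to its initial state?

11

tick 1: 00100111100
tick 2: 01111000010
tick 3: 10000100111
tick 4: 01001111000
tick 5: 11110000100
tick 6: 00001001111
tick 7: 10011110000
tick 8: 11100001001
tick 9: 00010011110
tick 10: 00111100001
tick 11: 11000010011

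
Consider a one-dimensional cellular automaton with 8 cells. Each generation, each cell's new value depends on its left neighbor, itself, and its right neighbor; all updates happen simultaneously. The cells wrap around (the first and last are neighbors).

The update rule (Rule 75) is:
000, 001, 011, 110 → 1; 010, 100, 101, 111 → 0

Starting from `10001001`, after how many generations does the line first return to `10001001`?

10110011
10110110
00110110
11110110
10010110
00100110
11001110
11011010
11011000
11011011
01011010
10011000
00111011
01101011
01100011
01101111
01101001
01100010
11101100
10101101
10001101
10111101
10100101
10001001

24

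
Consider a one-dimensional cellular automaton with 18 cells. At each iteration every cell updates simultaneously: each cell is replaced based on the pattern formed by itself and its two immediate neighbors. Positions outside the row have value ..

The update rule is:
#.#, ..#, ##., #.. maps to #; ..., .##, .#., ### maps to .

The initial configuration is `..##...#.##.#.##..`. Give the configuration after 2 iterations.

#.#.##.#.#.##.#.##

.#.##.#.#.##.#.##.
#.#.##.#.#.##.#.##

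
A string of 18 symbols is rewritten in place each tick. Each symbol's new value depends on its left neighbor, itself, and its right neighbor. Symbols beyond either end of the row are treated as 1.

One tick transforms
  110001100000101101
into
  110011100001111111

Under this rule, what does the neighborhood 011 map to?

1

At position 5 the neighborhood is 011; the next row has 1 there.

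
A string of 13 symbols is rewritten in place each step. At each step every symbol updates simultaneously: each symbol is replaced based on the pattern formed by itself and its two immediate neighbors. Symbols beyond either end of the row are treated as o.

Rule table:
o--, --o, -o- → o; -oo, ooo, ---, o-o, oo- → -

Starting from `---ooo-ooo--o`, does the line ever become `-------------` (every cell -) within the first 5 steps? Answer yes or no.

no

o-o-------oo-
--oo-----o---
oo--o---ooo-o
--oooo-o-----
oo-----oo---o
step 5 is oo-----oo---o, still not uniform -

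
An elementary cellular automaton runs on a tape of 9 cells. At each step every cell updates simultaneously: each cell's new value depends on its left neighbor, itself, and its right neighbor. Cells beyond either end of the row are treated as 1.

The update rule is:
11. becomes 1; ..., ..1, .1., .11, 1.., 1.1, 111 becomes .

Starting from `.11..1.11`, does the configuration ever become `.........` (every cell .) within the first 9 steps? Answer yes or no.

yes

..1......
.........
all cells are . at step 2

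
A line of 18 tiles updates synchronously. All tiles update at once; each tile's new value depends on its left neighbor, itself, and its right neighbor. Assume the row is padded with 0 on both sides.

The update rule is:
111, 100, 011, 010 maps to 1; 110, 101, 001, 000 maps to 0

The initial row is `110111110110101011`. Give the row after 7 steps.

100101010100101010

100111100100101010
110111010110101011
100110010100101010
110101010110101011
100101010100101010
110101010110101011  (repeats step 4; period 2)
step 7: 100101010100101010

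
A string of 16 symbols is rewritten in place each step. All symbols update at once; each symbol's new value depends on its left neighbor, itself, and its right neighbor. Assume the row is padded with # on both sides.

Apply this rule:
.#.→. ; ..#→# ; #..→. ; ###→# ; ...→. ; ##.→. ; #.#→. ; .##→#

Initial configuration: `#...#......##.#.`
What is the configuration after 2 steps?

...#......##....
..#......##....#

..#......##....#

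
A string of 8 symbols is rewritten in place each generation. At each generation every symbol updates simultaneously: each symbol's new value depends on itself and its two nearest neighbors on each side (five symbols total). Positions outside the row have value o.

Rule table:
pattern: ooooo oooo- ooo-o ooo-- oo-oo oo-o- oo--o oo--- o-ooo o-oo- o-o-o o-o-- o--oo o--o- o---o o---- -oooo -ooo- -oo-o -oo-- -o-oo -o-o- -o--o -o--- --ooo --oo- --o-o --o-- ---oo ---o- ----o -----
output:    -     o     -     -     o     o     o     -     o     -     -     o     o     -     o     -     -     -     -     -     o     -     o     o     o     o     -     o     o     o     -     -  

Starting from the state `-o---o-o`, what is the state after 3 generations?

-oo-o--o

generation 1: ooooo-oo
generation 2: ---o-oo-
generation 3: -oo-o--o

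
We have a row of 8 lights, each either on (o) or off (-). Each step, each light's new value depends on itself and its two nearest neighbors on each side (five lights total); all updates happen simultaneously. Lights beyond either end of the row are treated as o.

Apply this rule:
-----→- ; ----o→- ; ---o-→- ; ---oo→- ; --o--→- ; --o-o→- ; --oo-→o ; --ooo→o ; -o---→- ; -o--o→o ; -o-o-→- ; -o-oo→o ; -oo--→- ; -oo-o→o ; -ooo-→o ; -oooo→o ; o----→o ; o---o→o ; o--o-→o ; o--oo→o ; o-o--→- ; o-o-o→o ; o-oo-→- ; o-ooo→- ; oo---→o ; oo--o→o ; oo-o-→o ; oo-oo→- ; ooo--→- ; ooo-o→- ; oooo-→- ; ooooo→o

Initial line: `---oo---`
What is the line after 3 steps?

oooo-ooo

step 1: oo-o-oo-
step 2: --ooo-o-
step 3: oooo-ooo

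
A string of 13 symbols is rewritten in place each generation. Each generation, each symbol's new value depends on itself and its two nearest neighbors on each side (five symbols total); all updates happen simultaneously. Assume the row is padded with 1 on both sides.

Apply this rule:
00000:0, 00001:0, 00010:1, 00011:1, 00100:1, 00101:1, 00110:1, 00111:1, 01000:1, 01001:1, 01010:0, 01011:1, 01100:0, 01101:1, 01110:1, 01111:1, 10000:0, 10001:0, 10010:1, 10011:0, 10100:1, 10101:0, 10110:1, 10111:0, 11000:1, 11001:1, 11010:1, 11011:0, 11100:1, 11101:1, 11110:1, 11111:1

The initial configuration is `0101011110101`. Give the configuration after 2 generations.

1101110111101

1000101111010
1101110111101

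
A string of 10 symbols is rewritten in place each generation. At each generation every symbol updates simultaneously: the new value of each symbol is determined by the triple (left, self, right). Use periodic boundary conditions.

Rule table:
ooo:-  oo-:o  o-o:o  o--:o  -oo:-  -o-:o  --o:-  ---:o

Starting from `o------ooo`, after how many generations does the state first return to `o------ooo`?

generation 1: oooooo----
generation 2: -----oooo-
generation 3: oooo----oo
generation 4: ---oooo---
generation 5: oo----oooo
generation 6: -oooo-----
generation 7: ----oooooo
generation 8: ooo------o
generation 9: --oooooo--
generation 10: o------ooo

10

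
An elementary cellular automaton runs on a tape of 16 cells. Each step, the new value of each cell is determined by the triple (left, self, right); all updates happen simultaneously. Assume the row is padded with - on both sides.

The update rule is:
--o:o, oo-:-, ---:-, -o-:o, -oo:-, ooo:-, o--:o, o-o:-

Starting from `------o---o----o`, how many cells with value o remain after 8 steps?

7

step 1: -----ooo-ooo--oo
step 2: ----o-------oo--
step 3: ---ooo-----o--o-
step 4: --o---o---oooooo
step 5: -ooo-ooo-o------
step 6: o--------oo-----
step 7: oo------o--o----
step 8: --o----oooooo---
count of o: 7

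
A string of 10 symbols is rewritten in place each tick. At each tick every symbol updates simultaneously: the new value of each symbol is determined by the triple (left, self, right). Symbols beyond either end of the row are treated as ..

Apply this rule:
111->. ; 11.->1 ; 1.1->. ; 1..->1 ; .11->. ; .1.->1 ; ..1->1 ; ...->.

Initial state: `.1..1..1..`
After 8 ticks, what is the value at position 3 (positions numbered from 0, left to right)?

1

111111111.
........11
.......1.1
......11.1
.....1.1.1
....11.1.1
...1.1.1.1
..11.1.1.1
position 3 holds 1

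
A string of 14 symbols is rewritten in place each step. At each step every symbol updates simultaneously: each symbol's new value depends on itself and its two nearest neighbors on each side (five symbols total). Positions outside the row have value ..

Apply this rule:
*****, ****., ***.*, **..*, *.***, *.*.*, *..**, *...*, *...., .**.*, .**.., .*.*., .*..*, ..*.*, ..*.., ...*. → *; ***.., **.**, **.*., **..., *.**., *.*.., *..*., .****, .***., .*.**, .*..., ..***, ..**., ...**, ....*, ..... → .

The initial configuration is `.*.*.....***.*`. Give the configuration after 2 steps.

...*.*.*..**.*

***..*.....*..
...*.*.*..**.*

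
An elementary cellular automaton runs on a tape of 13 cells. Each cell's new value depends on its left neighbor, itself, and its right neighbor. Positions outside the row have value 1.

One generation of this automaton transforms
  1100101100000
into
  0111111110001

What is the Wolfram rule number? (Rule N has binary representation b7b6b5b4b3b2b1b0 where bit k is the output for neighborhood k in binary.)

position 0: 111 → 0  (bit 7 = 0)
position 1: 110 → 1  (bit 6 = 1)
position 5: 101 → 1  (bit 5 = 1)
position 2: 100 → 1  (bit 4 = 1)
position 6: 011 → 1  (bit 3 = 1)
position 4: 010 → 1  (bit 2 = 1)
position 3: 001 → 1  (bit 1 = 1)
position 9: 000 → 0  (bit 0 = 0)
bits b7..b0 = 01111110 = 126

126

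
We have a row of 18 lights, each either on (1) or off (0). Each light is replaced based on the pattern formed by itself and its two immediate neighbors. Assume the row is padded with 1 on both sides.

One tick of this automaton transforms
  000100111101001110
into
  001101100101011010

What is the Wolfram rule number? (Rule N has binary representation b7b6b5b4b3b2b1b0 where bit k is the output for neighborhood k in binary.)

position 7: 111 → 0  (bit 7 = 0)
position 9: 110 → 1  (bit 6 = 1)
position 10: 101 → 0  (bit 5 = 0)
position 0: 100 → 0  (bit 4 = 0)
position 6: 011 → 1  (bit 3 = 1)
position 3: 010 → 1  (bit 2 = 1)
position 2: 001 → 1  (bit 1 = 1)
position 1: 000 → 0  (bit 0 = 0)
bits b7..b0 = 01001110 = 78

78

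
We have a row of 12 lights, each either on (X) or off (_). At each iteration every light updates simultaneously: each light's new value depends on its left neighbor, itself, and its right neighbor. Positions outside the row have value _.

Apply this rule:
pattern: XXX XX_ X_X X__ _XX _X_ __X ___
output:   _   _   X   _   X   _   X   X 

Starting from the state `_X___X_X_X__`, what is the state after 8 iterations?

iteration 1: X__XX_X_X__X
iteration 2: __XX_X_X__X_
iteration 3: XXX_X_X__X__
iteration 4: X__X_X__X__X
iteration 5: __X_X__X__X_
iteration 6: XX_X__X__X__
iteration 7: X_X__X__X__X
iteration 8: _X__X__X__X_

_X__X__X__X_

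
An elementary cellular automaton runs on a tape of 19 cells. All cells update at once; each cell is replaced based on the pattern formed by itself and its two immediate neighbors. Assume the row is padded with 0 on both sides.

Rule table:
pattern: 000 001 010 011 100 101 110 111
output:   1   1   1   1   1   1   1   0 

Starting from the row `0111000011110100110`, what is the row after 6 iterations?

1101111110011111111
1111000011110000001
1001111110011111111
1111000011110000001  (repeats iteration 2; period 2)
iteration 6: 1111000011110000001

1111000011110000001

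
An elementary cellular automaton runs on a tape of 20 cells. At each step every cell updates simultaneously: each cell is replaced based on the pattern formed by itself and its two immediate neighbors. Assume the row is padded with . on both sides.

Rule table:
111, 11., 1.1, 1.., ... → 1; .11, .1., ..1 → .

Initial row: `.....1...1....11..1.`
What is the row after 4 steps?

1..1111..11..111..11

step 1: 1111..11..111..11..1
step 2: .1111..11..111..11..
step 3: ..1111..11..111..111
step 4: 1..1111..11..111..11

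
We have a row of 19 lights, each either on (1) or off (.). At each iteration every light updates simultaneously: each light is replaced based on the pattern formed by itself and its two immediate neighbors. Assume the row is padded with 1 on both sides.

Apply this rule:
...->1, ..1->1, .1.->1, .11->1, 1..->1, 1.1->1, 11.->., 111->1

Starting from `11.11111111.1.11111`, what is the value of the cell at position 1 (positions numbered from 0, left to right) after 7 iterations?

1

1.11111111.11111111
.11111111.111111111
11111111.1111111111
1111111.11111111111
111111.111111111111
11111.1111111111111
1111.11111111111111
position 1 holds 1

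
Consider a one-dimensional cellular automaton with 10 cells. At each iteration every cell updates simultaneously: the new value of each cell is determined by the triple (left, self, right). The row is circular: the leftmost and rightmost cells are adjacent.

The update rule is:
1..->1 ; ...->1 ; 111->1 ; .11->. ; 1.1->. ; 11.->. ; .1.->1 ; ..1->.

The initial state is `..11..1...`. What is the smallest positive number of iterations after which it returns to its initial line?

15

1...1.1111
.11.1..111
....11..1.
111...1.11
11.11.1..1
1.....11..
11111...1.
.111.11.1.
..1.....11
1.11111...
1..111.11.
11..1.....
..1.11111.
1.1..111.1
..11..1...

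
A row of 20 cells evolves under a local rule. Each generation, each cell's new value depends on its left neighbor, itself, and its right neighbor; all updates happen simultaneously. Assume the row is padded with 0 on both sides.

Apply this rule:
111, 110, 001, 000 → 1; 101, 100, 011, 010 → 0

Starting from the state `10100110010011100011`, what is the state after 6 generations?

00001010100101101101
11110000001000100100
01110111110011001001
10110011110101010010
00010101110000000100
11100000110111111001

11100000110111111001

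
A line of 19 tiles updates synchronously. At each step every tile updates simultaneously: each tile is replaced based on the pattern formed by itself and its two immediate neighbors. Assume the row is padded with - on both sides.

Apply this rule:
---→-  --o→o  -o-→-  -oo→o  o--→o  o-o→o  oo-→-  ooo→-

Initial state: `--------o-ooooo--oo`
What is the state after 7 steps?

step 1: -------o-oo----ooo-
step 2: ------o-oo-o--oo--o
step 3: -----o-oo-o-ooo-oo-
step 4: ----o-oo-o-oo--oo-o
step 5: ---o-oo-o-oo-ooo-o-
step 6: --o-oo-o-oo-oo--o-o
step 7: -o-oo-o-oo-oo-oo-o-

-o-oo-o-oo-oo-oo-o-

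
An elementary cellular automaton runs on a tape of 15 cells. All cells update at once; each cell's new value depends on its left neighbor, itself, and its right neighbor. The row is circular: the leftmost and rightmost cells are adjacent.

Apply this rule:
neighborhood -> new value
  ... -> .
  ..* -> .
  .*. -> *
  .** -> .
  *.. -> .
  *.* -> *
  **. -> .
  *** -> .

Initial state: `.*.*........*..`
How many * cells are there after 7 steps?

1

step 1: .***........*..
step 2: ............*..
step 3: ............*..  (fixed point — unchanged through step 7)
count of *: 1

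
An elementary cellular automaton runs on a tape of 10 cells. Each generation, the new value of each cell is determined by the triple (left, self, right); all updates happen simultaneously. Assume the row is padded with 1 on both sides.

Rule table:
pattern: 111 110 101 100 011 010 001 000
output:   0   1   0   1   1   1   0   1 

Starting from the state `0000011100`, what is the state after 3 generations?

1101010110

1111010110
0001010110
1101010110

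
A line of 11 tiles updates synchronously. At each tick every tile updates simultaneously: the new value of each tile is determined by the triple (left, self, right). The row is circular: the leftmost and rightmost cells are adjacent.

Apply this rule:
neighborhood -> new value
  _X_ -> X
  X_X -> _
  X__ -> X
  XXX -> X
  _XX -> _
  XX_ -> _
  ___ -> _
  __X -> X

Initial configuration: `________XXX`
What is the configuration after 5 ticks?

__XXXX___X_

tick 1: X______X_X_
tick 2: XX____XX_X_
tick 3: __X__X___X_
tick 4: _XXXXXX_XXX
tick 5: __XXXX___X_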